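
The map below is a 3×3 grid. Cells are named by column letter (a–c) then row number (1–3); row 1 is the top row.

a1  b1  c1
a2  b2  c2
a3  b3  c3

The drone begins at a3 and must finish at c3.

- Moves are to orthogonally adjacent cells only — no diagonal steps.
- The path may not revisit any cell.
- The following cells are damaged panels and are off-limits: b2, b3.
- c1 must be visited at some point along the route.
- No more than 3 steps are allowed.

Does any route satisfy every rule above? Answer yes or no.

no

Even ignoring the no-revisit rule, getting from a3 to c3 via c1 needs at least 4 + 2 = 6 moves (Manhattan distance per leg), which exceeds the 3-move limit.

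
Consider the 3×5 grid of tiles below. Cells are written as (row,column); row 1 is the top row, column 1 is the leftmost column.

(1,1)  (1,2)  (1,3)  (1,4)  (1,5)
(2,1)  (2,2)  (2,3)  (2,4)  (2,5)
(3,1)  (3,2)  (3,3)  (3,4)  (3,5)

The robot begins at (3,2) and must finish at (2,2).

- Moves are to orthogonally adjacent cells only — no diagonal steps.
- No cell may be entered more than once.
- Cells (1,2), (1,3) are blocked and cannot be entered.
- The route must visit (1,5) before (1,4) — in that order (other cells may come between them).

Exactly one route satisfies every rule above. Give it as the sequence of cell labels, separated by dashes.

(3,2) - (3,3) - (3,4) - (3,5) - (2,5) - (1,5) - (1,4) - (2,4) - (2,3) - (2,2)

The waypoints must appear in the order (1,5), (1,4), with no cell reused.
Route from (3,2): right 3 to (3,5), up 2 to (1,5), left 1 to (1,4), down 1 to (2,4), left 2 to (2,2) — 9 moves in all.
Check: order respected ((1,5) at step 5, (1,4) at step 6).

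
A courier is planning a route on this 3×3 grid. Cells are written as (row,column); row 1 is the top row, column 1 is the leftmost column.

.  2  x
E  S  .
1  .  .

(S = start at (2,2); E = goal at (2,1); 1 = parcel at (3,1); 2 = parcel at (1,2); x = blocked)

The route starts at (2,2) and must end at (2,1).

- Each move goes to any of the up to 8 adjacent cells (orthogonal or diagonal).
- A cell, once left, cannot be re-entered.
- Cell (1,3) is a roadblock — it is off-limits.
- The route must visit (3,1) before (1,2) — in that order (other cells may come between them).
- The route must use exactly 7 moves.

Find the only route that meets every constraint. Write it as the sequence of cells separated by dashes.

The waypoints must appear in the order (3,1), (1,2), with no cell reused.
Route from (2,2): down-left to (3,1), 2× right (reaching (3,3)), up to (2,3), up-left to (1,2), left to (1,1), down to (2,1) — 7 moves in all.
Check: order respected (1 at step 1, 2 at step 5); 7 moves as required.

(2,2) - (3,1) - (3,2) - (3,3) - (2,3) - (1,2) - (1,1) - (2,1)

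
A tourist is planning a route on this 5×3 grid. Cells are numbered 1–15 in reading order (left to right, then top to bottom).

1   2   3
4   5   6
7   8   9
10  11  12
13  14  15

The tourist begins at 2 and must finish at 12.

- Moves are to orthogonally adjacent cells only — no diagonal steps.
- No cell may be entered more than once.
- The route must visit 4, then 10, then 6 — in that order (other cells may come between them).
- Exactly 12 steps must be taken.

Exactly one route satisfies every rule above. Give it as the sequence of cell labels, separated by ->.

The waypoints must appear in the order 4, 10, 6, with no cell reused.
Route from 2: left 1 to 1, down 4 to 13, right 1 to 14, up 3 to 5, right 1 to 6, down 2 to 12 — 12 moves in all.
Check: order respected (4 at step 2, 10 at step 4, 6 at step 10); 12 moves as required.

2 -> 1 -> 4 -> 7 -> 10 -> 13 -> 14 -> 11 -> 8 -> 5 -> 6 -> 9 -> 12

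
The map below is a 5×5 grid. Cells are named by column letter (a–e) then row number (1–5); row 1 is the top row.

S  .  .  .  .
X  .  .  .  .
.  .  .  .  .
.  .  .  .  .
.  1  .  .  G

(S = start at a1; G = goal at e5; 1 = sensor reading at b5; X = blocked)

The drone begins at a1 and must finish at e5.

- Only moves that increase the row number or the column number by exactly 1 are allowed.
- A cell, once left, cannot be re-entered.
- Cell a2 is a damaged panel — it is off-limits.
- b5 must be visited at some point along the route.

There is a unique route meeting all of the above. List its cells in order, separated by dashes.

a1 - b1 - b2 - b3 - b4 - b5 - c5 - d5 - e5

Moves only go right or down, so the column and row indices never decrease.
Route from a1: right to b1, 4× down (reaching b5), 3× right (reaching e5) — 8 moves in all.
Check: all required cells visited.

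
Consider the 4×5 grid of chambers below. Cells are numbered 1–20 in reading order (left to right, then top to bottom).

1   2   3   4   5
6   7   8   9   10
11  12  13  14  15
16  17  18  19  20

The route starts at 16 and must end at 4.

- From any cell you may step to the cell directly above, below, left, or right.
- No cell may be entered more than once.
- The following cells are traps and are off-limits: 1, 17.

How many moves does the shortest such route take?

The Manhattan distance from 16 to 4 is |4−1| + |1−4| = 6, so at least 6 moves are needed.
A route of 6 moves achieves this: 16 → 11 → 6 → 7 → 2 → 3 → 4.
Since 6 matches the lower bound, it is optimal.

6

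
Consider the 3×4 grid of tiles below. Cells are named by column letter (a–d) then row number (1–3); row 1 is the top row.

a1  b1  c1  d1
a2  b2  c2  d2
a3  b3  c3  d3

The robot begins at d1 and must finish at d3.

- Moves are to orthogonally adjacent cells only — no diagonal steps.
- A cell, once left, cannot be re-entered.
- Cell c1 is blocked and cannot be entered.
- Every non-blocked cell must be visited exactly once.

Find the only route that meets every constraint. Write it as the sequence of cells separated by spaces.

Need to visit all 11 open cells exactly once, starting at d1 and ending at d3.
Cell a1 has only two open neighbours (a2 and b1), so the path must pass straight through it: one of those is the cell it's entered from and the other is where it exits.
Route from d1: down 1 to d2, left 2 to b2, up 1 to b1, left 1 to a1, down 2 to a3, right 3 to d3 — 10 moves in all.
Check: all 11 open cells covered.

d1 d2 c2 b2 b1 a1 a2 a3 b3 c3 d3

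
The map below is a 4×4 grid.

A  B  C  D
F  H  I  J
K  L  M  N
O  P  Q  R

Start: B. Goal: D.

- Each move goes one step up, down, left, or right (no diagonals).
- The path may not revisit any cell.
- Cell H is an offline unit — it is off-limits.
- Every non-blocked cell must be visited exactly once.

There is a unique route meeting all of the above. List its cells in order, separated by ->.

Need to visit all 15 open cells exactly once, starting at B and ending at D.
Cell F has only two open neighbours (A and K), so the path must pass straight through it: one of those is the cell it's entered from and the other is where it exits.
Route from B: left 1 to A, down 3 to O, right 1 to P, up 1 to L, right 1 to M, down 1 to Q, right 1 to R, up 2 to J, left 1 to I, up 1 to C, right 1 to D — 14 moves in all.
Check: all 15 open cells covered.

B -> A -> F -> K -> O -> P -> L -> M -> Q -> R -> N -> J -> I -> C -> D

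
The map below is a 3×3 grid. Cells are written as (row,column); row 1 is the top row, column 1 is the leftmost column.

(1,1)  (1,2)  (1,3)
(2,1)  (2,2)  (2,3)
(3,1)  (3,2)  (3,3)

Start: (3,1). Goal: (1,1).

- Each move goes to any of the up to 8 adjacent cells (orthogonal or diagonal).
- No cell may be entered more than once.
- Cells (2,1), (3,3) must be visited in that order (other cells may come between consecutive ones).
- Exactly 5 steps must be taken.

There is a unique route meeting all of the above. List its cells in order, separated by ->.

(3,1) -> (2,1) -> (3,2) -> (3,3) -> (2,2) -> (1,1)

The waypoints must appear in the order (2,1), (3,3), with no cell reused.
Route from (3,1): up 1 to (2,1), down-right 1 to (3,2), right 1 to (3,3), up-left 2 to (1,1) — 5 moves in all.
Check: order respected ((2,1) at step 1, (3,3) at step 3); 5 moves as required.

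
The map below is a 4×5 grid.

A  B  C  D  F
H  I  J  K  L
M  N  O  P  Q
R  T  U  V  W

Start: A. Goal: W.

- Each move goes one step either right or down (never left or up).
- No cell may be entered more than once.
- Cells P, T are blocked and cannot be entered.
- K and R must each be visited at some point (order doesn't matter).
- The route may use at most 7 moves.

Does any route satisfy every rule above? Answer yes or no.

no

R is below but to the left of K: going K → R would need a leftward move and R → K an upward move, so no right/down-only route can visit both required cells.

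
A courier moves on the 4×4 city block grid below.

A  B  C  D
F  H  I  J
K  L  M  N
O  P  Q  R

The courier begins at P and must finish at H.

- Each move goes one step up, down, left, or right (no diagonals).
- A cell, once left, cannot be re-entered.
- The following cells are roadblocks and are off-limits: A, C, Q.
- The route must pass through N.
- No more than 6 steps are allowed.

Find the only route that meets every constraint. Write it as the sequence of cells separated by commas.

P, L, M, N, J, I, H

The budget equals the shortest possible length, so every move has to be on a shortest route through the required cells.
Route from P: up to L, 2× right (reaching N), up to J, 2× left (reaching H) — 6 moves in all.
Check: all required cells visited; 6 ≤ 6 moves.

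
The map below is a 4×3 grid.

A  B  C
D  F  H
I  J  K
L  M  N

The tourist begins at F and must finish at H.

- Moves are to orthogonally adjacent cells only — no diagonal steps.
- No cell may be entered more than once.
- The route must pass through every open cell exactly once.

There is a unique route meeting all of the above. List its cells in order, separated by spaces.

Need to visit all 12 open cells exactly once, starting at F and ending at H.
Cell L has only two open neighbours (I and M), so the path must pass straight through it: one of those is the cell it's entered from and the other is where it exits.
Route from F: down to J, right to K, down to N, 2× left (reaching L), 3× up (reaching A), 2× right (reaching C), down to H — 11 moves in all.
Check: all 12 open cells covered.

F J K N M L I D A B C H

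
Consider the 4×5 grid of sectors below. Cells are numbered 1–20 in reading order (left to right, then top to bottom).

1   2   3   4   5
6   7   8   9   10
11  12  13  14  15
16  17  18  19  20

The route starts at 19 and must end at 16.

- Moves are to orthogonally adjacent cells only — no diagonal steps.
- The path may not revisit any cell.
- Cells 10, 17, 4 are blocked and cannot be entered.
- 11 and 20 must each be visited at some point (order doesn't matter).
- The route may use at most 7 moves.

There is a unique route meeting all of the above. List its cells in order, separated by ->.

19 -> 20 -> 15 -> 14 -> 13 -> 12 -> 11 -> 16

The budget equals the shortest possible length, so every move has to be on a shortest route through the required cells.
Route from 19: right 1 to 20, up 1 to 15, left 4 to 11, down 1 to 16 — 7 moves in all.
Check: all required cells visited; 7 ≤ 7 moves.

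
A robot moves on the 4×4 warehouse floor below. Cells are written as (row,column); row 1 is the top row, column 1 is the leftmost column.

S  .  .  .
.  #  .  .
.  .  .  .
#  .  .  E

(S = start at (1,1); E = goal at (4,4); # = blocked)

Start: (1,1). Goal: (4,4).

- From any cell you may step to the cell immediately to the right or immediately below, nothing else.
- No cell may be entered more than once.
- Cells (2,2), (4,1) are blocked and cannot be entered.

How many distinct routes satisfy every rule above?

A right/down-only route from (1,1) to (4,4) makes exactly 3 down-moves and 3 right-moves in some order.
With no other constraints that would be C(6,3) = 20 routes.
Subtract routes through each blocked cell (inclusion–exclusion for overlaps): − through (2,2): 12 − through (4,1): 1 → 7.
That gives 7 routes.

7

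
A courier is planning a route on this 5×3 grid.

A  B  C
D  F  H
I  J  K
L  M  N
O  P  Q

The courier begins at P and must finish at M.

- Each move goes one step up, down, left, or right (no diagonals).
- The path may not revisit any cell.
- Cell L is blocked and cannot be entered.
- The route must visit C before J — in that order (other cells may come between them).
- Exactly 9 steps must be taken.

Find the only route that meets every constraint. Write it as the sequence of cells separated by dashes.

P - Q - N - K - H - C - B - F - J - M

The waypoints must appear in the order C, J, with no cell reused.
Route from P: right to Q, 4× up (reaching C), left to B, 3× down (reaching M) — 9 moves in all.
Check: order respected (C at step 5, J at step 8); 9 moves as required.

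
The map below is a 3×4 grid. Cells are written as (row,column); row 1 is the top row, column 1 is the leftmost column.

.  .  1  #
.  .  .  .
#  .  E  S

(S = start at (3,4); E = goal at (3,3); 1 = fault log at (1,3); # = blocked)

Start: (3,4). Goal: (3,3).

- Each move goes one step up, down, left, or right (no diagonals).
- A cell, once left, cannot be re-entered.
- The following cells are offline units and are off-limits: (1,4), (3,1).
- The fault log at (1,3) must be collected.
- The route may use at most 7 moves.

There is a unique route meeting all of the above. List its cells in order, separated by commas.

(3,4), (2,4), (2,3), (1,3), (1,2), (2,2), (3,2), (3,3)

The budget equals the shortest possible length, so every move has to be on a shortest route through the required cells.
Route from (3,4): up 1 to (2,4), left 1 to (2,3), up 1 to (1,3), left 1 to (1,2), down 2 to (3,2), right 1 to (3,3) — 7 moves in all.
Check: all required cells visited; 7 ≤ 7 moves.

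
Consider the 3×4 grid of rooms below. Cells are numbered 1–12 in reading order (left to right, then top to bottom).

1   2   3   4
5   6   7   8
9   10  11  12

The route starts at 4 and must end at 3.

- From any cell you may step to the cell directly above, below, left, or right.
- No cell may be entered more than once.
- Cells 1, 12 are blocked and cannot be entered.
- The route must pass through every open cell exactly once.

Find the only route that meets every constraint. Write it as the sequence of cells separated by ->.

4 -> 8 -> 7 -> 11 -> 10 -> 9 -> 5 -> 6 -> 2 -> 3

Need to visit all 10 open cells exactly once, starting at 4 and ending at 3.
Cell 11 has only two open neighbours (7 and 10), so the path must pass straight through it: one of those is the cell it's entered from and the other is where it exits.
Route from 4: down 1 to 8, left 1 to 7, down 1 to 11, left 2 to 9, up 1 to 5, right 1 to 6, up 1 to 2, right 1 to 3 — 9 moves in all.
Check: all 10 open cells covered.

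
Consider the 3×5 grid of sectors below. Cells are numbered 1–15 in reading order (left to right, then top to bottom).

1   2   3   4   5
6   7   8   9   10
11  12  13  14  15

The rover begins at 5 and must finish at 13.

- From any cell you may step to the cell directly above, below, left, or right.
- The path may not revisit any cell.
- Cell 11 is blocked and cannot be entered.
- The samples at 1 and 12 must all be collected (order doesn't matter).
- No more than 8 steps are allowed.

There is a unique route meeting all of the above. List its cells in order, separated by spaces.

The budget equals the shortest possible length, so every move has to be on a shortest route through the required cells.
Route from 5: left 4 to 1, down 1 to 6, right 1 to 7, down 1 to 12, right 1 to 13 — 8 moves in all.
Check: all required cells visited; 8 ≤ 8 moves.

5 4 3 2 1 6 7 12 13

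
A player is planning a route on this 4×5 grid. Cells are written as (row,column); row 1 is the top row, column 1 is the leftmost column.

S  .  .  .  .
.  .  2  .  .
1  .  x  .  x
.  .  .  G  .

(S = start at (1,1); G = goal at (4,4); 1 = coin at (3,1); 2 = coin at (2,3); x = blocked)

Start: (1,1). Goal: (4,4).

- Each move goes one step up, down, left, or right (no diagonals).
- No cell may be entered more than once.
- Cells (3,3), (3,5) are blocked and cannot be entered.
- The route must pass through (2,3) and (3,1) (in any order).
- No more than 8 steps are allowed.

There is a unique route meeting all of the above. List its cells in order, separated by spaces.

(1,1) (2,1) (3,1) (3,2) (2,2) (2,3) (2,4) (3,4) (4,4)

Any route must reach (2,3) and (3,1) and still end at (4,4) within 8 moves, so the order of the required stops is forced.
Route from (1,1): 2× down (reaching (3,1)), right to (3,2), up to (2,2), 2× right (reaching (2,4)), 2× down (reaching (4,4)) — 8 moves in all.
Check: all required cells visited; 8 ≤ 8 moves.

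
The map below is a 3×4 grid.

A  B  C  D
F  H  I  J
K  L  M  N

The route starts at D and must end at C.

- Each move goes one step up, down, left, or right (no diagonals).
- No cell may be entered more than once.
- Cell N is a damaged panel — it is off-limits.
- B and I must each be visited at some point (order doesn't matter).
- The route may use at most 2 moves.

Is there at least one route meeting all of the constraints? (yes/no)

no

Even ignoring the no-revisit rule, getting from D to C, taking the cheapest ordering D → B → I → C needs at least 2 + 2 + 1 = 5 moves (Manhattan distance per leg), which exceeds the 2-move limit.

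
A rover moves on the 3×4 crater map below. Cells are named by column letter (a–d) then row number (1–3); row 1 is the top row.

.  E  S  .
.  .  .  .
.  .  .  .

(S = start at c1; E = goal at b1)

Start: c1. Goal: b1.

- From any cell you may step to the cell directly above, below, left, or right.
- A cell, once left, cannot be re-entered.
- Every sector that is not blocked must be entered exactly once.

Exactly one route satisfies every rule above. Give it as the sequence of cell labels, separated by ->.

Need to visit all 12 open cells exactly once, starting at c1 and ending at b1.
Cell a3 has only two open neighbours (a2 and b3), so the path must pass straight through it: one of those is the cell it's entered from and the other is where it exits.
Route from c1: right 1 to d1, down 2 to d3, left 1 to c3, up 1 to c2, left 1 to b2, down 1 to b3, left 1 to a3, up 2 to a1, right 1 to b1 — 11 moves in all.
Check: all 12 open cells covered.

c1 -> d1 -> d2 -> d3 -> c3 -> c2 -> b2 -> b3 -> a3 -> a2 -> a1 -> b1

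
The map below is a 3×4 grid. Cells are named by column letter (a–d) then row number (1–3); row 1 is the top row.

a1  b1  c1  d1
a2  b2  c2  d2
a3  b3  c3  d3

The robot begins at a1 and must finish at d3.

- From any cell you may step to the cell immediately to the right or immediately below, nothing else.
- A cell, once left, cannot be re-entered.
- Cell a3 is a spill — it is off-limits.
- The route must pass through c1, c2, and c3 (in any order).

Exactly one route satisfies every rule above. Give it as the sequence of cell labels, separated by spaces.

Moves only go right or down, so the column and row indices never decrease.
Route from a1: 2× right (reaching c1), 2× down (reaching c3), right to d3 — 5 moves in all.
Check: all required cells visited.

a1 b1 c1 c2 c3 d3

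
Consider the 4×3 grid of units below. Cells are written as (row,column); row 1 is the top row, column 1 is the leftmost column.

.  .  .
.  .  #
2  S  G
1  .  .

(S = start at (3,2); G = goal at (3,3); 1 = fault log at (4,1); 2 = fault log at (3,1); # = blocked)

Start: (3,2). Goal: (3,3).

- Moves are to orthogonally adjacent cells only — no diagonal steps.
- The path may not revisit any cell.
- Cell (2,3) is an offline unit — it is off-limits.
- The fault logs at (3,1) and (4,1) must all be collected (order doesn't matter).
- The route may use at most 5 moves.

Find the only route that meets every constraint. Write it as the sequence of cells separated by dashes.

(3,2) - (3,1) - (4,1) - (4,2) - (4,3) - (3,3)

Any route must reach (3,1) and (4,1) and still end at (3,3) within 5 moves, so the order of the required stops is forced.
Route from (3,2): left to (3,1), down to (4,1), 2× right (reaching (4,3)), up to (3,3) — 5 moves in all.
Check: all required cells visited; 5 ≤ 5 moves.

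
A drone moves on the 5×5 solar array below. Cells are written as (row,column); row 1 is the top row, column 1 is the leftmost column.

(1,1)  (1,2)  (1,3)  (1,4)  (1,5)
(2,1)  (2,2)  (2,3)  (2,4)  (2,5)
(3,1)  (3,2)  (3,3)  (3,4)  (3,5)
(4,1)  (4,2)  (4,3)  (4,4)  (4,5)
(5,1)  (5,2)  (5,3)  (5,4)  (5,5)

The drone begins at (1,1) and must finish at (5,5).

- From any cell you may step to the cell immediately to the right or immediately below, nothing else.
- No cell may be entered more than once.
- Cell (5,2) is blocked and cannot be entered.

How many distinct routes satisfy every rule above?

65

A right/down-only route from (1,1) to (5,5) makes exactly 4 down-moves and 4 right-moves in some order.
With no other constraints that would be C(8,4) = 70 routes.
Subtract routes through each blocked cell (inclusion–exclusion for overlaps): − through (5,2): 5 → 65.
That gives 65 routes.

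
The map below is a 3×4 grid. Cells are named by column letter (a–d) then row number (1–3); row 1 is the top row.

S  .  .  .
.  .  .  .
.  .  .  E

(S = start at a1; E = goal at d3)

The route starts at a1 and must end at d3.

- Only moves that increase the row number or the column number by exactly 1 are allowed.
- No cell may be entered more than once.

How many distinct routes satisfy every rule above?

10

A right/down-only route from a1 to d3 makes exactly 2 down-moves and 3 right-moves in some order.
With no other constraints that would be C(5,2) = 10 routes.
That gives 10 routes.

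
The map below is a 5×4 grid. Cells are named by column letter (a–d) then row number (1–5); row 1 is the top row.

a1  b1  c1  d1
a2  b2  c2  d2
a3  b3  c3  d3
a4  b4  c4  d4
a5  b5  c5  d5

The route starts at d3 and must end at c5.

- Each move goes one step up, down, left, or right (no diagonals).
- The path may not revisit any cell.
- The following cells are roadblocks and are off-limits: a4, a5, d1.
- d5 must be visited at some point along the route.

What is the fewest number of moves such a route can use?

3

Any route passes through d5 somewhere between d3 and c5. Summing Manhattan distances along the two legs (d3 → d5 → c5) gives a lower bound of 2 + 1 = 3 moves.
A route of 3 moves achieves this: d3 → d4 → d5 → c5.
Since 3 matches the lower bound, it is optimal.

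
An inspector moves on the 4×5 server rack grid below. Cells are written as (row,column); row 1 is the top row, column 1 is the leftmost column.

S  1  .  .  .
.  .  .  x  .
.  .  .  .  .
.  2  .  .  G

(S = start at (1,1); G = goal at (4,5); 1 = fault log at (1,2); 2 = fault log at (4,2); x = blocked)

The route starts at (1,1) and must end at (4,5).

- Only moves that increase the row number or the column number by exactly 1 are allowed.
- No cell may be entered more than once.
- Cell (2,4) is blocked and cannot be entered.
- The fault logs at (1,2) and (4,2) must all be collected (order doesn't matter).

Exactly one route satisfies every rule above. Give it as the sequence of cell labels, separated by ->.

(1,1) -> (1,2) -> (2,2) -> (3,2) -> (4,2) -> (4,3) -> (4,4) -> (4,5)

Moves only go right or down, so the column and row indices never decrease.
Route from (1,1): right to (1,2), 3× down (reaching (4,2)), 3× right (reaching (4,5)) — 7 moves in all.
Check: all required cells visited.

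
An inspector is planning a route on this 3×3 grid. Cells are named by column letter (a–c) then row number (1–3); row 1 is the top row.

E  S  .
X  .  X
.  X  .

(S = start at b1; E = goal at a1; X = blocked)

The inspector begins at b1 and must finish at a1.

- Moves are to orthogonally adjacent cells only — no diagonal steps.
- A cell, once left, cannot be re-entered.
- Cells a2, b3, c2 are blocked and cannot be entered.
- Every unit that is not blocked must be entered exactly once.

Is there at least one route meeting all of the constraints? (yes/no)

Cell c1 has only one open neighbour but is neither the start nor the goal, so a Hamiltonian route would have to both enter and leave it through the same neighbour — impossible without revisiting.

no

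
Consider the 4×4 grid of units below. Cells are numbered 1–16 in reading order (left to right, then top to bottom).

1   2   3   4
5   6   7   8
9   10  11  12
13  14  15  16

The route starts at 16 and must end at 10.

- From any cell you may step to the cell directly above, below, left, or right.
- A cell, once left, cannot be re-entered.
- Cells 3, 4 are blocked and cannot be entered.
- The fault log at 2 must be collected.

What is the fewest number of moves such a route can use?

Any route passes through 2 somewhere between 16 and 10. Summing Manhattan distances along the two legs (16 → 2 → 10) gives a lower bound of 5 + 2 = 7 moves.
The shortest route satisfying every rule uses 9 moves: 16 → 12 → 8 → 7 → 6 → 2 → 1 → 5 → 9 → 10.
The no-revisit rule (legs can't share cells) pushes the minimum above the 7-move bound; an exhaustive check rules out every length from 7 to 8, leaving 9 as the minimum.

9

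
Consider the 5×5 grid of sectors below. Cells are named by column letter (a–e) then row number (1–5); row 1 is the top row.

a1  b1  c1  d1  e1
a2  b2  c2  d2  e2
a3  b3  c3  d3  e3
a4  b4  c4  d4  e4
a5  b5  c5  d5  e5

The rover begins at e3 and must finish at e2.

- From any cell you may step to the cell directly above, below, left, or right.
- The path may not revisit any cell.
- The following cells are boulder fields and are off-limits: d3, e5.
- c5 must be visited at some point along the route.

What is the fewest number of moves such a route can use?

9

Any route passes through c5 somewhere between e3 and e2. Summing Manhattan distances along the two legs (e3 → c5 → e2) gives a lower bound of 4 + 5 = 9 moves.
A route of 9 moves achieves this: e3 → e4 → d4 → d5 → c5 → c4 → c3 → c2 → d2 → e2.
Since 9 matches the lower bound, it is optimal.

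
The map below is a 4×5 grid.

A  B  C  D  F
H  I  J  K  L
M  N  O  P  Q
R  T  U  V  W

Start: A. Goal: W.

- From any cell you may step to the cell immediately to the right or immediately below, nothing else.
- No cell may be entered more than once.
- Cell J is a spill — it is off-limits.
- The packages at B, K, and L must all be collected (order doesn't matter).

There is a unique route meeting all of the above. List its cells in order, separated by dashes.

A - B - C - D - K - L - Q - W

Moves only go right or down, so the column and row indices never decrease.
Route from A: right 3 to D, down 1 to K, right 1 to L, down 2 to W — 7 moves in all.
Check: all required cells visited.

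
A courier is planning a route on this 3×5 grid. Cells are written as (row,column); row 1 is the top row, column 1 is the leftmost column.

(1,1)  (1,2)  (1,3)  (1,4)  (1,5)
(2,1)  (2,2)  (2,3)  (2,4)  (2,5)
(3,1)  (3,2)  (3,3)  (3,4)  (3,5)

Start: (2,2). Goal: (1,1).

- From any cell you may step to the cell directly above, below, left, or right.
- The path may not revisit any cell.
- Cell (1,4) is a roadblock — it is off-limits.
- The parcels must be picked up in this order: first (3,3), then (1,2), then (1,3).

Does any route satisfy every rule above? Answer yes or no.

Ignoring the required order, 9 revisit-free routes from (2,2) to (1,1) pass through all of (3,3), (1,2), and (1,3); the waypoint orders that occur are (3,3) → (1,3) → (1,2) (6); (1,2) → (1,3) → (3,3) (3) — never (3,3) → (1,2) → (1,3).

no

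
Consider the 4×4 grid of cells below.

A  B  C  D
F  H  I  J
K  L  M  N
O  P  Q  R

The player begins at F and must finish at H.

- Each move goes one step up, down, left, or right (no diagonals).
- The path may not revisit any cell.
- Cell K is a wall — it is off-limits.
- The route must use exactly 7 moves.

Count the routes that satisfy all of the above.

2

Need simple routes of exactly 7 moves from F to H (Manhattan distance 1, so 3 moves are spent on a detour and 3 undoing it).
Enumerating: F A B C I M L H | F A B C D J I H.
That gives 2 routes.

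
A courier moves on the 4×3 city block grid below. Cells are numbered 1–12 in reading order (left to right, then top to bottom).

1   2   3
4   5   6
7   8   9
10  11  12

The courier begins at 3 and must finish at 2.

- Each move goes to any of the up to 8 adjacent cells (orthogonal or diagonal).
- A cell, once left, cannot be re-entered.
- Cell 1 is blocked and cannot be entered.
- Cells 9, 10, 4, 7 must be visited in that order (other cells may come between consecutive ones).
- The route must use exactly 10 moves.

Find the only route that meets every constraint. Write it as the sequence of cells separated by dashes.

3 - 6 - 9 - 12 - 11 - 10 - 8 - 4 - 7 - 5 - 2

The waypoints must appear in the order 9, 10, 4, 7, with no cell reused.
Route from 3: 3× down (reaching 12), 2× left (reaching 10), up-right to 8, up-left to 4, down to 7, up-right to 5, up to 2 — 10 moves in all.
Check: order respected (9 at step 2, 10 at step 5, 4 at step 7, 7 at step 8); 10 moves as required.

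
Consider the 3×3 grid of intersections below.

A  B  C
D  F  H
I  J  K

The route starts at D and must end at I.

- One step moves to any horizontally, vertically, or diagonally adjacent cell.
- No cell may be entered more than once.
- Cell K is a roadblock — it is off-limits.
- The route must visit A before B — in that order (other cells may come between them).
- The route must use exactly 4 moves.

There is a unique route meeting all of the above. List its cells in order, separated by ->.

D -> A -> B -> F -> I

The waypoints must appear in the order A, B, with no cell reused.
Route from D: up to A, right to B, down to F, down-left to I — 4 moves in all.
Check: order respected (A at step 1, B at step 2); 4 moves as required.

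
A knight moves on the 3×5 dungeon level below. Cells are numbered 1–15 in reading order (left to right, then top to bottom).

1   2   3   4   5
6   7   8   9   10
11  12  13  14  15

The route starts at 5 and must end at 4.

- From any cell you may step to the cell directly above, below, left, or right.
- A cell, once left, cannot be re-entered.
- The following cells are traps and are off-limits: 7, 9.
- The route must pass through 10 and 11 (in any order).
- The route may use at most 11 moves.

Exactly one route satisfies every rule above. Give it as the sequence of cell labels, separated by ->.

The 11-move cap with required stops at 10, 11 leaves no slack for detours.
Route from 5: 2× down (reaching 15), 4× left (reaching 11), 2× up (reaching 1), 3× right (reaching 4) — 11 moves in all.
Check: all required cells visited; 11 ≤ 11 moves.

5 -> 10 -> 15 -> 14 -> 13 -> 12 -> 11 -> 6 -> 1 -> 2 -> 3 -> 4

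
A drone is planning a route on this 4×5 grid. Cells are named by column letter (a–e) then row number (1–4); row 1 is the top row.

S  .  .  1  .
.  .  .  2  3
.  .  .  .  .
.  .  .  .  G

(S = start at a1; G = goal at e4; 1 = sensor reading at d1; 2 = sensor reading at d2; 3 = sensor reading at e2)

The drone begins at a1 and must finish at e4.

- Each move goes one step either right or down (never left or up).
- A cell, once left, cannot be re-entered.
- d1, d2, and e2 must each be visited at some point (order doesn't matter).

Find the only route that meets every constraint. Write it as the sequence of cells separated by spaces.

Moves only go right or down, so the column and row indices never decrease.
Route from a1: right 3 to d1, down 1 to d2, right 1 to e2, down 2 to e4 — 7 moves in all.
Check: all required cells visited.

a1 b1 c1 d1 d2 e2 e3 e4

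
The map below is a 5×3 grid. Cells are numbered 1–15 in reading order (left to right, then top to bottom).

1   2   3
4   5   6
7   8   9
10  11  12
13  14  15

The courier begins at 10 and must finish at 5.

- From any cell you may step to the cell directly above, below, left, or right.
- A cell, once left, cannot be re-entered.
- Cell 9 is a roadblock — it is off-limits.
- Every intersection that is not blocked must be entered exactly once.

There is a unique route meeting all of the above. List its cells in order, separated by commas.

Need to visit all 14 open cells exactly once, starting at 10 and ending at 5.
Cell 12 has only two open neighbours (15 and 11), so the path must pass straight through it: one of those is the cell it's entered from and the other is where it exits.
Route from 10: down to 13, 2× right (reaching 15), up to 12, left to 11, up to 8, left to 7, 2× up (reaching 1), 2× right (reaching 3), down to 6, left to 5 — 13 moves in all.
Check: all 14 open cells covered.

10, 13, 14, 15, 12, 11, 8, 7, 4, 1, 2, 3, 6, 5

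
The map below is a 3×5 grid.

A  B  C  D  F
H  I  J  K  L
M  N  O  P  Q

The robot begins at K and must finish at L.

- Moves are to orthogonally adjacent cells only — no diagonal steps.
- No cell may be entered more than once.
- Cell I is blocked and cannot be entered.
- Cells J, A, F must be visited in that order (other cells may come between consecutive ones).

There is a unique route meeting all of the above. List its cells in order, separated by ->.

The waypoints must appear in the order J, A, F, with no cell reused.
Route from K: left to J, down to O, 2× left (reaching M), 2× up (reaching A), 4× right (reaching F), down to L — 11 moves in all.
Check: order respected (J at step 1, A at step 6, F at step 10).

K -> J -> O -> N -> M -> H -> A -> B -> C -> D -> F -> L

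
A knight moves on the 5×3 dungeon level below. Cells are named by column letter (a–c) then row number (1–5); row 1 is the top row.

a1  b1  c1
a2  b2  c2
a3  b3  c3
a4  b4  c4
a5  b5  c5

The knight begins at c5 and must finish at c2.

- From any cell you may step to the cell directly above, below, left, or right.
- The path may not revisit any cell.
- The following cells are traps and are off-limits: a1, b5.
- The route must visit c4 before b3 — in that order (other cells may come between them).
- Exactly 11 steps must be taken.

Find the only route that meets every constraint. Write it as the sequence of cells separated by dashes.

The waypoints must appear in the order c4, b3, with no cell reused.
Route from c5: 2× up (reaching c3), left to b3, down to b4, left to a4, 2× up (reaching a2), right to b2, up to b1, right to c1, down to c2 — 11 moves in all.
Check: order respected (c4 at step 1, b3 at step 3); 11 moves as required.

c5 - c4 - c3 - b3 - b4 - a4 - a3 - a2 - b2 - b1 - c1 - c2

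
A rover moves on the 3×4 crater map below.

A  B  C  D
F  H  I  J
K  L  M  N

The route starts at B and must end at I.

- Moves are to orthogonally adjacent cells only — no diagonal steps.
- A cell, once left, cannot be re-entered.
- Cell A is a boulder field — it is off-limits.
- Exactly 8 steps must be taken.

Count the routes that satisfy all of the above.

3

Need simple routes of exactly 8 moves from B to I (Manhattan distance 2, so 3 moves are spent on a detour and 3 undoing it).
Enumerating: B H L M N J D C I | B H F K L M N J I | B C D J N M L H I.
That gives 3 routes.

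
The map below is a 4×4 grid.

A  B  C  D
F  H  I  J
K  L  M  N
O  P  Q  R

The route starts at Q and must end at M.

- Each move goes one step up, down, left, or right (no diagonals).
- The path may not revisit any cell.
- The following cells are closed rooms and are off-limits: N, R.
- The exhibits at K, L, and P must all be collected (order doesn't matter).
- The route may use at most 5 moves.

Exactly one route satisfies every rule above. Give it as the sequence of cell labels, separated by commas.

Q, P, O, K, L, M

The budget equals the shortest possible length, so every move has to be on a shortest route through the required cells.
Route from Q: 2× left (reaching O), up to K, 2× right (reaching M) — 5 moves in all.
Check: all required cells visited; 5 ≤ 5 moves.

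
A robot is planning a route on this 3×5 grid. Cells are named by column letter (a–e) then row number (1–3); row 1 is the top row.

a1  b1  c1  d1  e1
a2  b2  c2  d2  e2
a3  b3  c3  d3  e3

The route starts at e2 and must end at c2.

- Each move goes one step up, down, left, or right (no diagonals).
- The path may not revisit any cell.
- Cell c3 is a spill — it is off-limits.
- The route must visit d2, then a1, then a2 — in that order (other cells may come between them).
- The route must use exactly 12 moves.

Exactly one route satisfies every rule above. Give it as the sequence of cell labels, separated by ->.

e2 -> e3 -> d3 -> d2 -> d1 -> c1 -> b1 -> a1 -> a2 -> a3 -> b3 -> b2 -> c2

The waypoints must appear in the order d2, a1, a2, with no cell reused.
Route from e2: down 1 to e3, left 1 to d3, up 2 to d1, left 3 to a1, down 2 to a3, right 1 to b3, up 1 to b2, right 1 to c2 — 12 moves in all.
Check: order respected (d2 at step 3, a1 at step 7, a2 at step 8); 12 moves as required.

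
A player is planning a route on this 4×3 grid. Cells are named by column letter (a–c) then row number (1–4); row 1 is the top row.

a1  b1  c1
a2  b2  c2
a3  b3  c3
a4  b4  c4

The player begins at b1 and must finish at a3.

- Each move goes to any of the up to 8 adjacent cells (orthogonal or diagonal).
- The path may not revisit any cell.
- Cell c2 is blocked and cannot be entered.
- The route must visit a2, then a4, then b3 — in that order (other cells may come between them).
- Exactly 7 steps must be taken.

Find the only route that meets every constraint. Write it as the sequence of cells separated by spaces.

The waypoints must appear in the order a2, a4, b3, with no cell reused.
Route from b1: down-left 1 to a2, right 1 to b2, down-right 1 to c3, down-left 1 to b4, left 1 to a4, up-right 1 to b3, left 1 to a3 — 7 moves in all.
Check: order respected (a2 at step 1, a4 at step 5, b3 at step 6); 7 moves as required.

b1 a2 b2 c3 b4 a4 b3 a3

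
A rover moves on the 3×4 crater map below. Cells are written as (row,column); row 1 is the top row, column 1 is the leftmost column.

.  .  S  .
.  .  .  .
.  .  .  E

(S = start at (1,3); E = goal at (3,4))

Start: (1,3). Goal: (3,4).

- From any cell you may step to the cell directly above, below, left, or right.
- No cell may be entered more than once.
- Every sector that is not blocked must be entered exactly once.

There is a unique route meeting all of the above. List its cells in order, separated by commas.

Need to visit all 12 open cells exactly once, starting at (1,3) and ending at (3,4).
Cell (1,4) has only two open neighbours ((2,4) and (1,3)), so the path must pass straight through it: one of those is the cell it's entered from and the other is where it exits.
Route from (1,3): right 1 to (1,4), down 1 to (2,4), left 2 to (2,2), up 1 to (1,2), left 1 to (1,1), down 2 to (3,1), right 3 to (3,4) — 11 moves in all.
Check: all 12 open cells covered.

(1,3), (1,4), (2,4), (2,3), (2,2), (1,2), (1,1), (2,1), (3,1), (3,2), (3,3), (3,4)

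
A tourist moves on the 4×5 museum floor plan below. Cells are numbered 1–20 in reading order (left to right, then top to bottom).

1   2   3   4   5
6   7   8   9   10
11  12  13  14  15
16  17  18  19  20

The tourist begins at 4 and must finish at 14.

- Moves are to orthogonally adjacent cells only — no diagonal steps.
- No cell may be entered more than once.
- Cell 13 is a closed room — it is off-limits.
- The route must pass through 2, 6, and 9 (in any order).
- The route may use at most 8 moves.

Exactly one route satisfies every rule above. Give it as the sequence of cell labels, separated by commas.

4, 3, 2, 1, 6, 7, 8, 9, 14

The 8-move cap with required stops at 2, 6, 9 leaves no slack for detours.
Route from 4: left 3 to 1, down 1 to 6, right 3 to 9, down 1 to 14 — 8 moves in all.
Check: all required cells visited; 8 ≤ 8 moves.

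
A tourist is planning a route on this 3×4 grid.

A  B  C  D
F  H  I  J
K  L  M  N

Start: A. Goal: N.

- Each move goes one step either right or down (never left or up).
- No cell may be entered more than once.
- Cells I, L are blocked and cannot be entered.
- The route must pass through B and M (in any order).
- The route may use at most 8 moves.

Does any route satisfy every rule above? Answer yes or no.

no

Right/down moves force the required cells to be taken in the order B, M. Every right/down route from B to M runs into a blocked cell, so that leg cannot be completed.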